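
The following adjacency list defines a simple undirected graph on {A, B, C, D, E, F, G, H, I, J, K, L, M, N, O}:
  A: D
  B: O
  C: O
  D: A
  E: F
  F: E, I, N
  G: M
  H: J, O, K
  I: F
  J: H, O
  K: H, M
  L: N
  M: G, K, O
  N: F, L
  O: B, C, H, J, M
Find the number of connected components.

3

Component: {A, D}
Component: {E, F, I, L, N}
Component: {B, C, G, H, J, K, M, O}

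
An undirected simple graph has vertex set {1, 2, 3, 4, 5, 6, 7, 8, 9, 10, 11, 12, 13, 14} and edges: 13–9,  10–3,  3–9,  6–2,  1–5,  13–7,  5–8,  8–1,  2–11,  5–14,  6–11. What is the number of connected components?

Component: {4}
Component: {12}
Component: {2, 6, 11}
Component: {1, 5, 8, 14}
Component: {3, 7, 9, 10, 13}

5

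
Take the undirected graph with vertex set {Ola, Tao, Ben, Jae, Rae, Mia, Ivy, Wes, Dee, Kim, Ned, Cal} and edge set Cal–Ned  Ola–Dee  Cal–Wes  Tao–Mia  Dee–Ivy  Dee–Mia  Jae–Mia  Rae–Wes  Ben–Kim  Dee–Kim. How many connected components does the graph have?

2

Component: {Rae, Wes, Ned, Cal}
Component: {Ola, Tao, Ben, Jae, Mia, Ivy, Dee, Kim}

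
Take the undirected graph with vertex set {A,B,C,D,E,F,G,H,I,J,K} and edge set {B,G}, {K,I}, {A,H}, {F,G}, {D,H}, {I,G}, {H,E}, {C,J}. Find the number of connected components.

3

Component: {C, J}
Component: {A, D, E, H}
Component: {B, F, G, I, K}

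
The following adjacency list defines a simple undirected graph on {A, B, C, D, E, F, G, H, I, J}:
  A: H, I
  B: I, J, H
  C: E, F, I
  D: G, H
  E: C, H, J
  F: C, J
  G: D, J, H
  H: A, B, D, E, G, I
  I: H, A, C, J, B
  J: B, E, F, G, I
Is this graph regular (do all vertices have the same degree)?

No

Degrees: A:2, B:3, C:3, D:2, E:3, F:2, G:3, H:6, I:5, J:5
Degrees are not all equal (e.g. deg(A)=2 but deg(H)=6); not regular.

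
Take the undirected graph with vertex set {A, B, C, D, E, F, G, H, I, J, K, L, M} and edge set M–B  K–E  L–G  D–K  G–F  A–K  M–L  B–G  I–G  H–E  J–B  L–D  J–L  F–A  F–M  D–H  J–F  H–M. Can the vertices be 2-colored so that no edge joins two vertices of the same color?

Partition the vertices as {B, C, F, H, I, K, L} vs {A, D, E, G, J, M}. Each listed edge has one endpoint in each part, so the graph is bipartite.

Yes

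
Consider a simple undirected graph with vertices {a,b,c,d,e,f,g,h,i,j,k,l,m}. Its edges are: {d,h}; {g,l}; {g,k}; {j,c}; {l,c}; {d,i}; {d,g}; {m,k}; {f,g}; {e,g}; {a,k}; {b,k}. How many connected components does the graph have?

1

Component: {a, b, c, d, e, f, g, h, i, j, k, l, m}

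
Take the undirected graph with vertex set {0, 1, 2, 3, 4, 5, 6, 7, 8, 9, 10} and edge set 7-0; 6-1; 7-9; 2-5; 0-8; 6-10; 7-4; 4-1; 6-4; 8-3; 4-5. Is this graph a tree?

|V| = 11, |E| = 11.
Connected but with 11 > 10 edges, so it has a cycle and is not a tree.

No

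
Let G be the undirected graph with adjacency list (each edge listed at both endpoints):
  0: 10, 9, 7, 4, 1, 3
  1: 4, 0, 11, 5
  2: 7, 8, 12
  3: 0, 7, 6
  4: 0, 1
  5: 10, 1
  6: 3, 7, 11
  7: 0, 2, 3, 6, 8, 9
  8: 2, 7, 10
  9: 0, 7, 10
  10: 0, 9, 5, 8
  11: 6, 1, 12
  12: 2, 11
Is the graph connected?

A breadth-first search from 0 visits 0, 7, 3, 10, 4, 9, 1, 2, 8, 6, 5, 11, 12 — all 13 vertices — so the graph is connected.

Yes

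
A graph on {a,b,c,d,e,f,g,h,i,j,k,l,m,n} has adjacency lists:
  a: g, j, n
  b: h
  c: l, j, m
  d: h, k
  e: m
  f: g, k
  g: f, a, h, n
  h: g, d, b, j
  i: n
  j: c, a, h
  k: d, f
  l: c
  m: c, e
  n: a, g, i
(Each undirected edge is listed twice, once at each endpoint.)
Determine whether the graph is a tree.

No

The graph has 14 vertices and 16 edges.
Connected but with 16 > 13 edges, so it has a cycle and is not a tree.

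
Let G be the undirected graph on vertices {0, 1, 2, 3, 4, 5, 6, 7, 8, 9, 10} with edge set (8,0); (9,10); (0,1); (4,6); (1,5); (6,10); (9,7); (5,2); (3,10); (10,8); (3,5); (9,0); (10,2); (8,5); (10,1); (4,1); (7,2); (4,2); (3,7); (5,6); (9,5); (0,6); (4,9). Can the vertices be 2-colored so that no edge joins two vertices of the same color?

Color {1, 2, 3, 6, 8, 9} black and {0, 4, 5, 7, 10} white. No edge joins two same-colored vertices, so the graph is bipartite.

Yes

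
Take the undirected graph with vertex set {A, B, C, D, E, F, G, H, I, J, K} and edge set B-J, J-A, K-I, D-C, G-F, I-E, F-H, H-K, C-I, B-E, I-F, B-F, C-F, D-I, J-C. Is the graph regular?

Degrees: A:1, B:3, C:4, D:2, E:2, F:5, G:1, H:2, I:5, J:3, K:2
Degrees are not all equal (e.g. deg(A)=1 but deg(F)=5); not regular.

No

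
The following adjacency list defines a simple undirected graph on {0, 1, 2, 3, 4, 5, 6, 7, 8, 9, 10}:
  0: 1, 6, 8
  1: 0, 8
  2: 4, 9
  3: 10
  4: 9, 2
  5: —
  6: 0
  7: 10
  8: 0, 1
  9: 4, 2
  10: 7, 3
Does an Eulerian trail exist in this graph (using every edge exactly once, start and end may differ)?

No

Degrees: 0:3, 1:2, 2:2, 3:1, 4:2, 5:0, 6:1, 7:1, 8:2, 9:2, 10:2
Odd-degree vertices: 0, 3, 6, 7 (4 total).
An Eulerian trail requires 0 or 2 odd-degree vertices; here there are 4.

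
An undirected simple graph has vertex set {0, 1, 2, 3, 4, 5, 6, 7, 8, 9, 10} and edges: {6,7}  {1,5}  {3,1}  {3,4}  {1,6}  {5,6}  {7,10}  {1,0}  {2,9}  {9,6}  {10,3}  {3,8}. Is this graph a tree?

No

The graph has 11 vertices and 12 edges.
Connected but with 12 > 10 edges, so it has a cycle and is not a tree.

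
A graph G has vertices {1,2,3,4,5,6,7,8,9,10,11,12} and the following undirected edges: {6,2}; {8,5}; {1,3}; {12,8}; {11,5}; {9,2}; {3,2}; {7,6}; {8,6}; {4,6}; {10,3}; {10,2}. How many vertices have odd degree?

8

Degrees: 1:1, 2:4, 3:3, 4:1, 5:2, 6:4, 7:1, 8:3, 9:1, 10:2, 11:1, 12:1
Odd-degree vertices: 1, 3, 4, 7, 8, 9, 11, 12.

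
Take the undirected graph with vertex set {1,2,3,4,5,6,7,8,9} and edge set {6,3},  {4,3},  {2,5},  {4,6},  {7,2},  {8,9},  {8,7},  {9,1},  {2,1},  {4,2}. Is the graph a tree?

The graph has 9 vertices and 10 edges.
A tree on 9 vertices has exactly 8 edges; this graph has 10, so it contains a cycle and is not a tree.

No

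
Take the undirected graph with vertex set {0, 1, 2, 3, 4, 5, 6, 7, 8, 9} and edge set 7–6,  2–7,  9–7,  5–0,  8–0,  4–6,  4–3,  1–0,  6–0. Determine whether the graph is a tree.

The graph has 10 vertices and 9 edges.
It is connected with exactly 9 edges, hence acyclic — it is a tree.

Yes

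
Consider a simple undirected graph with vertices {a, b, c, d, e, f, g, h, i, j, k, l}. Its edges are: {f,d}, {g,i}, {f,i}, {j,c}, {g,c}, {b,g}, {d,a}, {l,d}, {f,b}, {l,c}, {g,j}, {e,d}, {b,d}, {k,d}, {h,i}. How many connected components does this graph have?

1

Component: {a, b, c, d, e, f, g, h, i, j, k, l}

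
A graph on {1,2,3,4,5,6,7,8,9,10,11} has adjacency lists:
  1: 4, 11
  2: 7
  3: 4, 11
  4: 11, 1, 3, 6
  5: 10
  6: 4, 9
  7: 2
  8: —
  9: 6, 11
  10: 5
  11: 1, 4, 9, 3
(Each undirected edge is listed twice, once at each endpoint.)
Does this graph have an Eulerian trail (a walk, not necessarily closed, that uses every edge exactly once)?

No

Degrees: 1:2, 2:1, 3:2, 4:4, 5:1, 6:2, 7:1, 8:0, 9:2, 10:1, 11:4
Odd-degree vertices: 2, 5, 7, 10 (4 total).
An Eulerian trail requires 0 or 2 odd-degree vertices; here there are 4.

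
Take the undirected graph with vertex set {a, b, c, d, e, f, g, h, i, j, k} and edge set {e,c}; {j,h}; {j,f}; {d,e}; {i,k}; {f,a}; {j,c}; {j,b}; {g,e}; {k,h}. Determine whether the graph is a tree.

Yes

|V| = 11, |E| = 10.
It is connected with exactly 10 edges, hence acyclic — it is a tree.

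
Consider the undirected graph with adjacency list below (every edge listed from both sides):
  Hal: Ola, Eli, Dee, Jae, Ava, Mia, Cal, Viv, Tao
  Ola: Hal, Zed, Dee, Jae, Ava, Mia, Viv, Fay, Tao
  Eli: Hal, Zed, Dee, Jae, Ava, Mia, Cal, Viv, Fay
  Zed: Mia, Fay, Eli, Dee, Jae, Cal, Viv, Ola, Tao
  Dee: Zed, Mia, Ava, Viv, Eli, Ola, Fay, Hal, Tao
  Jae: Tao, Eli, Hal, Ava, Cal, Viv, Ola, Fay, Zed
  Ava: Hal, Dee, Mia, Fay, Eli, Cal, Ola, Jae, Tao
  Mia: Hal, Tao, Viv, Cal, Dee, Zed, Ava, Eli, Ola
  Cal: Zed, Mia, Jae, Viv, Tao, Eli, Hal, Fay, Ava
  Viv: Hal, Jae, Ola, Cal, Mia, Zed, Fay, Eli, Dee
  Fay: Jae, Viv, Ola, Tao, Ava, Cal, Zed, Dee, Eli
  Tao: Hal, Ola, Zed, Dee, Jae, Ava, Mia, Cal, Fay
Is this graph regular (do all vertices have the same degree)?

Degrees: Hal:9, Ola:9, Eli:9, Zed:9, Dee:9, Jae:9, Ava:9, Mia:9, Cal:9, Viv:9, Fay:9, Tao:9
Every vertex has degree 9, so the graph is 9-regular.

Yes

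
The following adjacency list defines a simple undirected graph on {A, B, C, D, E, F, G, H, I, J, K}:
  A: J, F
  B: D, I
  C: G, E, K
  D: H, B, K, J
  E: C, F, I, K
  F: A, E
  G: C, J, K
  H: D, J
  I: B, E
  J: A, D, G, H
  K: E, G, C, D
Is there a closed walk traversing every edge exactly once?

No

Degrees: A:2, B:2, C:3, D:4, E:4, F:2, G:3, H:2, I:2, J:4, K:4
C, G have odd degree; an Eulerian circuit needs every degree to be even, so none exists.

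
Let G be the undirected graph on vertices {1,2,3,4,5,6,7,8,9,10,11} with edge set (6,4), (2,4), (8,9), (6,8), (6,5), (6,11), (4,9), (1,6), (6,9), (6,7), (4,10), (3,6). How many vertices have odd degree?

8

Degrees: 1:1, 2:1, 3:1, 4:4, 5:1, 6:8, 7:1, 8:2, 9:3, 10:1, 11:1
Odd-degree vertices: 1, 2, 3, 5, 7, 9, 10, 11.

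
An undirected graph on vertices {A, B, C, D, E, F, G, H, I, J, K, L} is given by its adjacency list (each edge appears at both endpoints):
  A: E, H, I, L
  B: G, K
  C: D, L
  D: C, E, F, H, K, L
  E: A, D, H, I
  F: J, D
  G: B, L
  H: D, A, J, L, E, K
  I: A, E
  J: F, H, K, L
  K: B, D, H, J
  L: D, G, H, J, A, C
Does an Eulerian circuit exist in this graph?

Degrees: A:4, B:2, C:2, D:6, E:4, F:2, G:2, H:6, I:2, J:4, K:4, L:6
Every vertex has even degree and the edges form a single connected piece, so an Eulerian circuit exists.

Yes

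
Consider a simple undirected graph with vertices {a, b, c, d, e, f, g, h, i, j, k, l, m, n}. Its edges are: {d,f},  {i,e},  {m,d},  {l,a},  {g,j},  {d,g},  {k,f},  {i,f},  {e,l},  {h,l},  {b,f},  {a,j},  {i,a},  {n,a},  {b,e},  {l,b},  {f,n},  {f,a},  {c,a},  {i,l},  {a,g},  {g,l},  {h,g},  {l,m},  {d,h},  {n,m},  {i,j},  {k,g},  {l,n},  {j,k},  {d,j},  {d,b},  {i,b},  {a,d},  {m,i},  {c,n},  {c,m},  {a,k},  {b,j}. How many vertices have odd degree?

8

Degrees: a:9, b:6, c:3, d:7, e:3, f:6, g:6, h:3, i:7, j:6, k:4, l:8, m:5, n:5
Odd-degree vertices: a, c, d, e, h, i, m, n.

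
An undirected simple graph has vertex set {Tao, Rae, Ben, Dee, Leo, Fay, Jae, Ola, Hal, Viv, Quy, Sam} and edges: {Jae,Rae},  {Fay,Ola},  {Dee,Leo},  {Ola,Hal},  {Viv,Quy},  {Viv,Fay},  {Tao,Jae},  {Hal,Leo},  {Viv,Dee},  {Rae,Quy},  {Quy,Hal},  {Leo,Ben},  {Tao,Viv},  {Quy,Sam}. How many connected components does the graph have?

1

Component: {Tao, Rae, Ben, Dee, Leo, Fay, Jae, Ola, Hal, Viv, Quy, Sam}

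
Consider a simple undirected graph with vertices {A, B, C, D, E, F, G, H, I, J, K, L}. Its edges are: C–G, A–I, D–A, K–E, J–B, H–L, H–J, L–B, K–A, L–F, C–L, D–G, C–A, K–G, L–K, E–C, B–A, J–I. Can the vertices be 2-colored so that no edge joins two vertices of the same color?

Yes

Partition the vertices as {B, C, D, F, H, I, K} vs {A, E, G, J, L}. Each listed edge has one endpoint in each part, so the graph is bipartite.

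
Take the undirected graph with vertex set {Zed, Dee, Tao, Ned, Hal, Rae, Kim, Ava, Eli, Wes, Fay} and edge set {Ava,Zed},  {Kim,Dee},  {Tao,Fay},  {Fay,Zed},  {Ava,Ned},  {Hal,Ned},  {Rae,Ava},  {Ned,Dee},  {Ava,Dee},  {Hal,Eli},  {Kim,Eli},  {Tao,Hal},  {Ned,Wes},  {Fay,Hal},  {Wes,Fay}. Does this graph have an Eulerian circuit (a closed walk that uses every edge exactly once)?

Degrees: Zed:2, Dee:3, Tao:2, Ned:4, Hal:4, Rae:1, Kim:2, Ava:4, Eli:2, Wes:2, Fay:4
Vertices with odd degree: Dee, Rae. An Eulerian circuit requires all degrees even.

No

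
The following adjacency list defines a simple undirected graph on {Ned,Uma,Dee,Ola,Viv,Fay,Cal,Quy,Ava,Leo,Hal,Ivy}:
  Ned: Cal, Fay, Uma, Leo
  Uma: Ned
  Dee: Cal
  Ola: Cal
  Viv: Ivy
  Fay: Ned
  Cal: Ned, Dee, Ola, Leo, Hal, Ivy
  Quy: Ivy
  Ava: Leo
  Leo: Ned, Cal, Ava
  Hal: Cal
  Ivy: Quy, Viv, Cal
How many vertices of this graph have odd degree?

10

Degrees: Ned:4, Uma:1, Dee:1, Ola:1, Viv:1, Fay:1, Cal:6, Quy:1, Ava:1, Leo:3, Hal:1, Ivy:3
Odd-degree vertices: Uma, Dee, Ola, Viv, Fay, Quy, Ava, Leo, Hal, Ivy.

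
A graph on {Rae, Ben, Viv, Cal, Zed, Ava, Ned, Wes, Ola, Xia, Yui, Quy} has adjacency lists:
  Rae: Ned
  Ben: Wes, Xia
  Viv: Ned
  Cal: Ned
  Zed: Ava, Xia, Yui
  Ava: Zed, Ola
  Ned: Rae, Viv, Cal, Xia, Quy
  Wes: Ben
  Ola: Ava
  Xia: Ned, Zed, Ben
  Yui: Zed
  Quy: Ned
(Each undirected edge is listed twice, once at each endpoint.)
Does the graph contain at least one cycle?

No

|V| = 12, |E| = 11, number of components = 1.
A forest on 12 vertices with 1 component has exactly 11 edges, which matches — so no cycle.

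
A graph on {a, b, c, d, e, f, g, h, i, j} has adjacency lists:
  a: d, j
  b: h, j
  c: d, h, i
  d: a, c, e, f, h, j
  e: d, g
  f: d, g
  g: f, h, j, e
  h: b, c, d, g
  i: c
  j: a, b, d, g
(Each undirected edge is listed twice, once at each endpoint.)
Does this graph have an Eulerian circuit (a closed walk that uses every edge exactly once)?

No

Degrees: a:2, b:2, c:3, d:6, e:2, f:2, g:4, h:4, i:1, j:4
c, i have odd degree; an Eulerian circuit needs every degree to be even, so none exists.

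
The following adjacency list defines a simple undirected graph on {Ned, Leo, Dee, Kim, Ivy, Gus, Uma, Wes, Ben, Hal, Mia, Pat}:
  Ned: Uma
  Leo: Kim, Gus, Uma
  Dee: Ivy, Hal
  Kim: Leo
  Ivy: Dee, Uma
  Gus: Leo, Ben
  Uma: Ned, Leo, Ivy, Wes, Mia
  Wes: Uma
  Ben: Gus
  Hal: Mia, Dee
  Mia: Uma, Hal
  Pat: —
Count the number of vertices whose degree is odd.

6

Degrees: Ned:1, Leo:3, Dee:2, Kim:1, Ivy:2, Gus:2, Uma:5, Wes:1, Ben:1, Hal:2, Mia:2, Pat:0
Odd-degree vertices: Ned, Leo, Kim, Uma, Wes, Ben.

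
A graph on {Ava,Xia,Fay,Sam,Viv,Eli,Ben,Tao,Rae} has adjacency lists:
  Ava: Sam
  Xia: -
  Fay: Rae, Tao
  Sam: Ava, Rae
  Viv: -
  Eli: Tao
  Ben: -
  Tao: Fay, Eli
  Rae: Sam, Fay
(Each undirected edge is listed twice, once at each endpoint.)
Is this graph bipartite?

Yes

Partition the vertices as {Xia, Fay, Sam, Viv, Eli, Ben} vs {Ava, Tao, Rae}. Each listed edge has one endpoint in each part, so the graph is bipartite.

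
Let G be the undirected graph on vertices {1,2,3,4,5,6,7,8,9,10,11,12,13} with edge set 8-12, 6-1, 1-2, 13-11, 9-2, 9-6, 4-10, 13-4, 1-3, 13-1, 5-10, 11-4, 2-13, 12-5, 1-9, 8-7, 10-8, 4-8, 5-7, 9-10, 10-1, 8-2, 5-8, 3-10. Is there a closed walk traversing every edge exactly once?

Yes

Degrees: 1:6, 2:4, 3:2, 4:4, 5:4, 6:2, 7:2, 8:6, 9:4, 10:6, 11:2, 12:2, 13:4
All degrees are even and the non-isolated vertices are connected — an Eulerian circuit exists.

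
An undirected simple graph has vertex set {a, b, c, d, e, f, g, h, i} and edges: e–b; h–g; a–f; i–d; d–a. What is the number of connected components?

4

Component: {c}
Component: {b, e}
Component: {g, h}
Component: {a, d, f, i}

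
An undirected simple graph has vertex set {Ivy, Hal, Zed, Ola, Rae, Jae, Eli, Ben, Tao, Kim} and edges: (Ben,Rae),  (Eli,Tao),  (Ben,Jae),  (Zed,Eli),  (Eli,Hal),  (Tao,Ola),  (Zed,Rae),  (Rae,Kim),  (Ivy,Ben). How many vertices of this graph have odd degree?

Degrees: Ivy:1, Hal:1, Zed:2, Ola:1, Rae:3, Jae:1, Eli:3, Ben:3, Tao:2, Kim:1
Odd-degree vertices: Ivy, Hal, Ola, Rae, Jae, Eli, Ben, Kim.

8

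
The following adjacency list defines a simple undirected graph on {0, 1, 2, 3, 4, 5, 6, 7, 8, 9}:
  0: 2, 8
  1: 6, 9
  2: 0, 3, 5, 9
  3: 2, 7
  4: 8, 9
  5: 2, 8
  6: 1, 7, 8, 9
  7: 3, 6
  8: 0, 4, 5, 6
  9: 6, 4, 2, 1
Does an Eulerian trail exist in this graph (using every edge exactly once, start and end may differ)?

Yes

Degrees: 0:2, 1:2, 2:4, 3:2, 4:2, 5:2, 6:4, 7:2, 8:4, 9:4
Odd-degree vertices: none (0 total).
With 0 odd-degree vertices and all edges in one connected piece, an Eulerian trail exists.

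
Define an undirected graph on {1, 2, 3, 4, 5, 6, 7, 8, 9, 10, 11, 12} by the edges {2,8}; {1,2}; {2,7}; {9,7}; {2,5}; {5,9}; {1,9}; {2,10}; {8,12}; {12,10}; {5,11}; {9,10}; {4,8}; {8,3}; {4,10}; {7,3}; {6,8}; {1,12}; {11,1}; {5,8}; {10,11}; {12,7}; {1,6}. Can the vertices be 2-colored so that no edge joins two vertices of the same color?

No

8-5-9-10-12-8 is an odd cycle (length 5), and a bipartite graph can contain only even cycles.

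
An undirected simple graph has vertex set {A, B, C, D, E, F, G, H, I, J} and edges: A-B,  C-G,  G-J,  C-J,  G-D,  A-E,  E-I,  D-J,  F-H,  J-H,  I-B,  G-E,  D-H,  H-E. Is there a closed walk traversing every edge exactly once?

Degrees: A:2, B:2, C:2, D:3, E:4, F:1, G:4, H:4, I:2, J:4
D, F have odd degree; an Eulerian circuit needs every degree to be even, so none exists.

No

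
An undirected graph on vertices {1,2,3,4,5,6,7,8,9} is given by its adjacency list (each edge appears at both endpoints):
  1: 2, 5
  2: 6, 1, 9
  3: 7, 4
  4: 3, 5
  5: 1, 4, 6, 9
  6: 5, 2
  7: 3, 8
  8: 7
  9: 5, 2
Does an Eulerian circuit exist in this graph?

No

Degrees: 1:2, 2:3, 3:2, 4:2, 5:4, 6:2, 7:2, 8:1, 9:2
Vertices with odd degree: 2, 8. An Eulerian circuit requires all degrees even.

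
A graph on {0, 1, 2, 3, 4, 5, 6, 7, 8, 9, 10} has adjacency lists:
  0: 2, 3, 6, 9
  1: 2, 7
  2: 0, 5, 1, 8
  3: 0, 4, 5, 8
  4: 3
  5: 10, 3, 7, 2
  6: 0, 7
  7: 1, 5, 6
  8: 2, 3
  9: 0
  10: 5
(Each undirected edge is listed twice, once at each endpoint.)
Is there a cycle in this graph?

The graph has 11 vertices, 14 edges, and 1 connected component.
Since 14 > 11 - 1, a cycle must exist; for instance 0-2-1-7-6-0.

Yes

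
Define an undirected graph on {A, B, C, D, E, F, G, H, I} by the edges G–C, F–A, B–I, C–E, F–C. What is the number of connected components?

4

Component: {D}
Component: {H}
Component: {B, I}
Component: {A, C, E, F, G}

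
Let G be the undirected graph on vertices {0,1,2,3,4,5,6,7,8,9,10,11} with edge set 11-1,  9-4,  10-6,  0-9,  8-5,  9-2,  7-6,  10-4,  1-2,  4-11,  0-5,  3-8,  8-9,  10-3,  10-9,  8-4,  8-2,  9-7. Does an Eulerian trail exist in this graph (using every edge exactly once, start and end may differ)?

Degrees: 0:2, 1:2, 2:3, 3:2, 4:4, 5:2, 6:2, 7:2, 8:5, 9:6, 10:4, 11:2
Odd-degree vertices: 2, 8 (2 total).
With 2 odd-degree vertices and all edges in one connected piece, an Eulerian trail exists (from 2 to 8).

Yes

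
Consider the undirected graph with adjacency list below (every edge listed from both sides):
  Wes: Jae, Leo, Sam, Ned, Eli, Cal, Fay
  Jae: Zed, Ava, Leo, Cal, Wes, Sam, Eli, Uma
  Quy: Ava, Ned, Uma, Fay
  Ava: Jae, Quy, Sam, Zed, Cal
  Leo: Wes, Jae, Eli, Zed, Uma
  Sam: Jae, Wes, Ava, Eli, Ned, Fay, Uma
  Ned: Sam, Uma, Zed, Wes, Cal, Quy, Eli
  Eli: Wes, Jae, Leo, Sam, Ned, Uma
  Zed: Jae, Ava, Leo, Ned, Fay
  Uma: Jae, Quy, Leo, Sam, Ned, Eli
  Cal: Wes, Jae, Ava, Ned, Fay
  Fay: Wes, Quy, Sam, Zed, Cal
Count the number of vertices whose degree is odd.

8

Degrees: Wes:7, Jae:8, Quy:4, Ava:5, Leo:5, Sam:7, Ned:7, Eli:6, Zed:5, Uma:6, Cal:5, Fay:5
Odd-degree vertices: Wes, Ava, Leo, Sam, Ned, Zed, Cal, Fay.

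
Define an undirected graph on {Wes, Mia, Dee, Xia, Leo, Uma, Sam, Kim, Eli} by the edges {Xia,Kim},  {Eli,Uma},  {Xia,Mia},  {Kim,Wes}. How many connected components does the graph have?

5

Component: {Dee}
Component: {Leo}
Component: {Sam}
Component: {Uma, Eli}
Component: {Wes, Mia, Xia, Kim}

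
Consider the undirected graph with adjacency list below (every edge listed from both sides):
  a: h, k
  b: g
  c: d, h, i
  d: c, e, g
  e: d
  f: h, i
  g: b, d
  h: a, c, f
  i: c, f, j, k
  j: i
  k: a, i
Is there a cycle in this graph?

The graph has 11 vertices, 12 edges, and 1 connected component.
Since 12 > 11 - 1, a cycle must exist; for instance a-k-i-f-h-a.

Yes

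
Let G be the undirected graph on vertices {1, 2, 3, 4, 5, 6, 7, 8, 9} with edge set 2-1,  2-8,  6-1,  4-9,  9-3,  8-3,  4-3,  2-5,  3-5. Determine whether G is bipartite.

No

3-4-9-3 is an odd cycle (length 3), and a bipartite graph can contain only even cycles.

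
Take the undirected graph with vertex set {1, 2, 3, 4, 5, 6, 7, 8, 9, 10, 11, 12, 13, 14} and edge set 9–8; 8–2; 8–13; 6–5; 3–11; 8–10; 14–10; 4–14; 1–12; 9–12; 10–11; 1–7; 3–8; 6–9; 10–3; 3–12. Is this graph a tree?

|V| = 14, |E| = 16.
A tree on 14 vertices has exactly 13 edges; this graph has 16, so it contains a cycle and is not a tree.

No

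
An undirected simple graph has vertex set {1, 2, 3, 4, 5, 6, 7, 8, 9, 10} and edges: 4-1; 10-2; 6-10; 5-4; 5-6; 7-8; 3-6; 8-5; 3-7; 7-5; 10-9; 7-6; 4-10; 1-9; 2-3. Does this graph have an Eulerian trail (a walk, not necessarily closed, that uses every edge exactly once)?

Degrees: 1:2, 2:2, 3:3, 4:3, 5:4, 6:4, 7:4, 8:2, 9:2, 10:4
Odd-degree vertices: 3, 4 (2 total).
The non-isolated vertices are connected and exactly 2 have odd degree, so an Eulerian trail exists (from 3 to 4).

Yes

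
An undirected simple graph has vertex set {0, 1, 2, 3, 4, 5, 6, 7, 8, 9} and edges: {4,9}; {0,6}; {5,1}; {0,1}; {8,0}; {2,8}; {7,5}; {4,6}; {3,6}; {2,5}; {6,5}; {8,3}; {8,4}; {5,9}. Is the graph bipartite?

No

5-2-8-4-9-5 is an odd cycle (length 5), and a bipartite graph can contain only even cycles.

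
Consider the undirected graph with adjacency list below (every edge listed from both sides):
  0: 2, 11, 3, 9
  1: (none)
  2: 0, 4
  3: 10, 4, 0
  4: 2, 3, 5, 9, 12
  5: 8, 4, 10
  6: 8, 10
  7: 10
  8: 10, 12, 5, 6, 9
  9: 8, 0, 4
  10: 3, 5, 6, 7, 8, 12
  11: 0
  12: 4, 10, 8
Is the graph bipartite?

No

8-10-12-8 is an odd cycle (length 3), and a bipartite graph can contain only even cycles.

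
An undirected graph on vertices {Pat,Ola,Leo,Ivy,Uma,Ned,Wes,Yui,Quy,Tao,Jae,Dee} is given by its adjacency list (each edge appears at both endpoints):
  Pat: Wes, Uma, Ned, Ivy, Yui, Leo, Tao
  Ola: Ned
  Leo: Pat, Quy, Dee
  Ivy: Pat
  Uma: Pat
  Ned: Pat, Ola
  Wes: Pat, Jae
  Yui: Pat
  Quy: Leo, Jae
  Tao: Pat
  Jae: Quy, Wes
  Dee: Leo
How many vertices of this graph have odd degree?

Degrees: Pat:7, Ola:1, Leo:3, Ivy:1, Uma:1, Ned:2, Wes:2, Yui:1, Quy:2, Tao:1, Jae:2, Dee:1
Odd-degree vertices: Pat, Ola, Leo, Ivy, Uma, Yui, Tao, Dee.

8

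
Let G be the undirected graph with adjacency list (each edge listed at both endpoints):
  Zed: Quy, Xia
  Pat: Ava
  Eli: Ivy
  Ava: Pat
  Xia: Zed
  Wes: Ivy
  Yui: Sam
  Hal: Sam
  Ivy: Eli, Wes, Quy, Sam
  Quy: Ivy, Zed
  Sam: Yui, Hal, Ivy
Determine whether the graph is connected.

No

Component: {Pat, Ava}
Component: {Zed, Eli, Xia, Wes, Yui, Hal, Ivy, Quy, Sam}
No edge joins these 2 groups, so the graph is disconnected.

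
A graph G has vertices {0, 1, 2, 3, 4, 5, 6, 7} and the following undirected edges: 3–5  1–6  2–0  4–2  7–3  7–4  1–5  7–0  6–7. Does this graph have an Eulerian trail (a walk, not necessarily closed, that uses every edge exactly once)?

Degrees: 0:2, 1:2, 2:2, 3:2, 4:2, 5:2, 6:2, 7:4
Odd-degree vertices: none (0 total).
The non-isolated vertices are connected and exactly 0 have odd degree, so an Eulerian trail exists.

Yes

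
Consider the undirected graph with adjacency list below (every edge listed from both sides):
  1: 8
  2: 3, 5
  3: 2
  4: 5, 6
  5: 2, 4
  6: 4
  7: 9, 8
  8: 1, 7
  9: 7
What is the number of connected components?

2

Component: {1, 7, 8, 9}
Component: {2, 3, 4, 5, 6}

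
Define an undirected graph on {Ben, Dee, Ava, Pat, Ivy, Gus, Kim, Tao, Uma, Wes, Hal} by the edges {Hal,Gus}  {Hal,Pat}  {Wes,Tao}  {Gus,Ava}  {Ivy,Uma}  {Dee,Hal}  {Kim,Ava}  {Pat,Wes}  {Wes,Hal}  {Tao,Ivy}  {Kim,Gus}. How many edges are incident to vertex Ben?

0

Ben has no neighbors.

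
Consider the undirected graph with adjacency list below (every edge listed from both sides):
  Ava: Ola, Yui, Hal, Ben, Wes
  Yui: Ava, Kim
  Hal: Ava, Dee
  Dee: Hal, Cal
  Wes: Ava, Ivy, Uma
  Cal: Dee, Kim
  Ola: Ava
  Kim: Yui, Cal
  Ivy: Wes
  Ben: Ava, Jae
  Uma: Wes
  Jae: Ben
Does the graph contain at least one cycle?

The graph has 12 vertices, 12 edges, and 1 connected component.
One cycle is Ava-Yui-Kim-Cal-Dee-Hal-Ava.

Yes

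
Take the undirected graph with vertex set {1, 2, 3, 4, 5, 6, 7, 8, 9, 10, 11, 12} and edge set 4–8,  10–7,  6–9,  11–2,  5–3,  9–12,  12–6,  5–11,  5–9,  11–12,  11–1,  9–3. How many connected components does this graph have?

Component: {4, 8}
Component: {7, 10}
Component: {1, 2, 3, 5, 6, 9, 11, 12}

3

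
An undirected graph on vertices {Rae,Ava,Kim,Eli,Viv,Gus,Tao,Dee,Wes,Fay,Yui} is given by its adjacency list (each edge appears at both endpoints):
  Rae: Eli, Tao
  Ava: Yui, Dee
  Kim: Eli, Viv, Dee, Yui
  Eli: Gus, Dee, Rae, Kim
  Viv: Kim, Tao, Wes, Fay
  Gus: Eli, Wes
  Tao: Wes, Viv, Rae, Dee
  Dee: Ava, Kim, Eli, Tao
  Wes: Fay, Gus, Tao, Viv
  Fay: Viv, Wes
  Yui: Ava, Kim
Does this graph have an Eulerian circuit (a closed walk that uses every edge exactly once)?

Yes

Degrees: Rae:2, Ava:2, Kim:4, Eli:4, Viv:4, Gus:2, Tao:4, Dee:4, Wes:4, Fay:2, Yui:2
All degrees are even and the non-isolated vertices are connected — an Eulerian circuit exists.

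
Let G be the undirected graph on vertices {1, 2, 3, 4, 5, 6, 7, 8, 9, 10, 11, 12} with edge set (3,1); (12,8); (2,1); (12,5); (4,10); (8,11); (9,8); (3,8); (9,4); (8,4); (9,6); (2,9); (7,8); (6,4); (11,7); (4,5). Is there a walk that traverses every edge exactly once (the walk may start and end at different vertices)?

Yes

Degrees: 1:2, 2:2, 3:2, 4:5, 5:2, 6:2, 7:2, 8:6, 9:4, 10:1, 11:2, 12:2
Odd-degree vertices: 4, 10 (2 total).
The non-isolated vertices are connected and exactly 2 have odd degree, so an Eulerian trail exists (from 4 to 10).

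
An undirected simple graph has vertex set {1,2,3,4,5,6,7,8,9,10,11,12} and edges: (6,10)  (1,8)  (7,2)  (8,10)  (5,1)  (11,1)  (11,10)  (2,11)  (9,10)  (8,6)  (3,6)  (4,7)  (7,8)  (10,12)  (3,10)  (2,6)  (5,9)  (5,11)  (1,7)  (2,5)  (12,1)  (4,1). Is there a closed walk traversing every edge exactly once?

Degrees: 1:6, 2:4, 3:2, 4:2, 5:4, 6:4, 7:4, 8:4, 9:2, 10:6, 11:4, 12:2
All degrees are even and the non-isolated vertices are connected — an Eulerian circuit exists.

Yes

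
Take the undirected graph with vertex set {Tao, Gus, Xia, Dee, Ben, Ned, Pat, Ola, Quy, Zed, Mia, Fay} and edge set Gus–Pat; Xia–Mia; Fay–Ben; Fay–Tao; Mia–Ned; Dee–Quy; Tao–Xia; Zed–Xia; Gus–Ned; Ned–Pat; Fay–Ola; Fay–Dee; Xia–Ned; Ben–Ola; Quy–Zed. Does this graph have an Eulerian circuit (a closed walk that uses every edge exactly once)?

Degrees: Tao:2, Gus:2, Xia:4, Dee:2, Ben:2, Ned:4, Pat:2, Ola:2, Quy:2, Zed:2, Mia:2, Fay:4
All degrees are even and the non-isolated vertices are connected — an Eulerian circuit exists.

Yes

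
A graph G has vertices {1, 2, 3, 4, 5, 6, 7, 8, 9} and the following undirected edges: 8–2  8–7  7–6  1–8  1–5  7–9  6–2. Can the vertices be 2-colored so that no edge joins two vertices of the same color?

Yes

Color {3, 4, 5, 6, 8, 9} black and {1, 2, 7} white. No edge joins two same-colored vertices, so the graph is bipartite.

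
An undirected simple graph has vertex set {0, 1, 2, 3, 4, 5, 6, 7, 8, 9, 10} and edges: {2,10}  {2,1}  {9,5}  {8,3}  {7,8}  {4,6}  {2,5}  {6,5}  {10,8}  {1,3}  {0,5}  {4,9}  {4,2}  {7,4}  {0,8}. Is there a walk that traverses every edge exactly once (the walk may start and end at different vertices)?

Yes

Degrees: 0:2, 1:2, 2:4, 3:2, 4:4, 5:4, 6:2, 7:2, 8:4, 9:2, 10:2
Odd-degree vertices: none (0 total).
With 0 odd-degree vertices and all edges in one connected piece, an Eulerian trail exists.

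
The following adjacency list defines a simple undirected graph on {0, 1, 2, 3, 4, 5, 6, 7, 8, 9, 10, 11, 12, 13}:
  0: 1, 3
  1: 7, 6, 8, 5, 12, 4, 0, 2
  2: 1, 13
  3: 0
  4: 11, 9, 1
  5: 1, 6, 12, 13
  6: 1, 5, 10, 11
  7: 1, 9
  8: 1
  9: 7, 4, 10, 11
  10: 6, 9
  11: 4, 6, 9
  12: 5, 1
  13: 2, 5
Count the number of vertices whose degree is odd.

Degrees: 0:2, 1:8, 2:2, 3:1, 4:3, 5:4, 6:4, 7:2, 8:1, 9:4, 10:2, 11:3, 12:2, 13:2
Odd-degree vertices: 3, 4, 8, 11.

4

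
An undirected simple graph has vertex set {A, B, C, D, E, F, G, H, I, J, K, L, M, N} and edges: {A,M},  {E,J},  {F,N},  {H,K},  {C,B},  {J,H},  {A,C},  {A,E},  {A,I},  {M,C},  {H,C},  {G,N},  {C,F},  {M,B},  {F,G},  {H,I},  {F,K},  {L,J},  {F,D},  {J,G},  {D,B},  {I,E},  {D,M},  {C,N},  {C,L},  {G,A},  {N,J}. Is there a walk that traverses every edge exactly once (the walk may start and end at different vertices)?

Degrees: A:5, B:3, C:7, D:3, E:3, F:5, G:4, H:4, I:3, J:5, K:2, L:2, M:4, N:4
Odd-degree vertices: A, B, C, D, E, F, I, J (8 total).
An Eulerian trail requires 0 or 2 odd-degree vertices; here there are 8.

No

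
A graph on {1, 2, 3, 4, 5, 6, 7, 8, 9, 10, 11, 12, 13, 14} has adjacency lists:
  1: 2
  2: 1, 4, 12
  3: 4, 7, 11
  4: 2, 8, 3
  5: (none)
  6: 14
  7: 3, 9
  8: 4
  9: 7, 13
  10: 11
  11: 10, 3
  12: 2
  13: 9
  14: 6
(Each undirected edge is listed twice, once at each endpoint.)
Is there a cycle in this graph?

No

|V| = 14, |E| = 11, number of components = 3.
Since 11 = 14 - 3, the graph is a forest and contains no cycle.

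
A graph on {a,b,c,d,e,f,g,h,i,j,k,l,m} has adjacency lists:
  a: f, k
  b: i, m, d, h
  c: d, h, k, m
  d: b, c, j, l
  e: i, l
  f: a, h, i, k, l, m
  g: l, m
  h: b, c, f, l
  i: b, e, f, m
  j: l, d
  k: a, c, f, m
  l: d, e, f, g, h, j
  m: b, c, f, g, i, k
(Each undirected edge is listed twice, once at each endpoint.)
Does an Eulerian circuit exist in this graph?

Yes

Degrees: a:2, b:4, c:4, d:4, e:2, f:6, g:2, h:4, i:4, j:2, k:4, l:6, m:6
All degrees are even and the non-isolated vertices are connected — an Eulerian circuit exists.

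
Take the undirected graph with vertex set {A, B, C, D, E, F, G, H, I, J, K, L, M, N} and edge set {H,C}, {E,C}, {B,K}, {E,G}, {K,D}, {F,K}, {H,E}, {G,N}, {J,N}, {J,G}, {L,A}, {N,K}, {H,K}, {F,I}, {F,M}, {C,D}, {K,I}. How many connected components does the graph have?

2

Component: {A, L}
Component: {B, C, D, E, F, G, H, I, J, K, M, N}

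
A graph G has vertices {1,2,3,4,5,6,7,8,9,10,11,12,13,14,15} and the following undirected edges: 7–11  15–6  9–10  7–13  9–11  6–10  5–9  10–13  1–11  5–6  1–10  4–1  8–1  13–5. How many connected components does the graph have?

5

Component: {2}
Component: {3}
Component: {12}
Component: {14}
Component: {1, 4, 5, 6, 7, 8, 9, 10, 11, 13, 15}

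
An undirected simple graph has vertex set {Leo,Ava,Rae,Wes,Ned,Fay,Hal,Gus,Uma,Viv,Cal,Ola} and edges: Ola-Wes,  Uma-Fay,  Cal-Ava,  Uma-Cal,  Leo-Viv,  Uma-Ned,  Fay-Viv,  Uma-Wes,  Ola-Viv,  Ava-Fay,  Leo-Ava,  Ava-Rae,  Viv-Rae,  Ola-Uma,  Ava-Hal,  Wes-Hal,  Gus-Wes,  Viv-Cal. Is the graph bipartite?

No

The cycle Uma-Wes-Ola-Uma has length 3, which is odd, so the graph is not bipartite.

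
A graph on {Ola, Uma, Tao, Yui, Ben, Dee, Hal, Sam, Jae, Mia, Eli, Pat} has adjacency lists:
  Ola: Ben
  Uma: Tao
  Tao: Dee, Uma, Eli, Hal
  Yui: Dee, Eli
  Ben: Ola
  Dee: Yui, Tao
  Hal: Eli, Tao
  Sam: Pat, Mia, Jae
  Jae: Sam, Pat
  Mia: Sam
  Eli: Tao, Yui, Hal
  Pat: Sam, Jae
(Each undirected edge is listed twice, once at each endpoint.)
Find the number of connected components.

3

Component: {Ola, Ben}
Component: {Sam, Jae, Mia, Pat}
Component: {Uma, Tao, Yui, Dee, Hal, Eli}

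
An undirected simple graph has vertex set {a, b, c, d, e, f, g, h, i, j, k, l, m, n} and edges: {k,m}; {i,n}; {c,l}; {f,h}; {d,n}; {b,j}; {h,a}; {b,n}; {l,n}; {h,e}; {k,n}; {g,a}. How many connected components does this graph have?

2

Component: {a, e, f, g, h}
Component: {b, c, d, i, j, k, l, m, n}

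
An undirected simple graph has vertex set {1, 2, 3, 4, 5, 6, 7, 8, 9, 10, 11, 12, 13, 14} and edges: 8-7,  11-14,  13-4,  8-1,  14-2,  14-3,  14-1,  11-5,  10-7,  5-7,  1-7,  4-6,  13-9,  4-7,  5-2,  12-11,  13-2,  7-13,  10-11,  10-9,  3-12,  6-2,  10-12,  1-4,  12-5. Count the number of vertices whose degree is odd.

0

Degrees: 1:4, 2:4, 3:2, 4:4, 5:4, 6:2, 7:6, 8:2, 9:2, 10:4, 11:4, 12:4, 13:4, 14:4
Odd-degree vertices: none.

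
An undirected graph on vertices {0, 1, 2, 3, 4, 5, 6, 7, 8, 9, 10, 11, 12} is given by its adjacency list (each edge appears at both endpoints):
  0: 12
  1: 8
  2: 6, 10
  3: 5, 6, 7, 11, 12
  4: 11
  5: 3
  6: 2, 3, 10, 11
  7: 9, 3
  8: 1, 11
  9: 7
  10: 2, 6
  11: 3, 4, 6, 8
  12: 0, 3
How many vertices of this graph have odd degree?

Degrees: 0:1, 1:1, 2:2, 3:5, 4:1, 5:1, 6:4, 7:2, 8:2, 9:1, 10:2, 11:4, 12:2
Odd-degree vertices: 0, 1, 3, 4, 5, 9.

6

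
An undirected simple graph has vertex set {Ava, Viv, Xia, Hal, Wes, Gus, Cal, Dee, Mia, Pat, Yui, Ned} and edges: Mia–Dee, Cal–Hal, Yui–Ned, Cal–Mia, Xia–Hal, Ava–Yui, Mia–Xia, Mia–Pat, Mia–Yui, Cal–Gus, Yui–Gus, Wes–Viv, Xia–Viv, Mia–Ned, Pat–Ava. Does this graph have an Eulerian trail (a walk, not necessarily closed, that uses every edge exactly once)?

No

Degrees: Ava:2, Viv:2, Xia:3, Hal:2, Wes:1, Gus:2, Cal:3, Dee:1, Mia:6, Pat:2, Yui:4, Ned:2
Odd-degree vertices: Xia, Wes, Cal, Dee (4 total).
With 4 odd-degree vertices (more than two), no single trail can use every edge.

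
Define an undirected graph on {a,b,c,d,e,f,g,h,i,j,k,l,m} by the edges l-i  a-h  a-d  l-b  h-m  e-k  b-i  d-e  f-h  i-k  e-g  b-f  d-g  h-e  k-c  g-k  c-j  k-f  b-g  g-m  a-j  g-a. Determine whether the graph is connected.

Yes

Starting from a and exploring outward reaches every vertex (a, d, h, j, g, e, f, m, c, k, b, i, l); the graph is connected.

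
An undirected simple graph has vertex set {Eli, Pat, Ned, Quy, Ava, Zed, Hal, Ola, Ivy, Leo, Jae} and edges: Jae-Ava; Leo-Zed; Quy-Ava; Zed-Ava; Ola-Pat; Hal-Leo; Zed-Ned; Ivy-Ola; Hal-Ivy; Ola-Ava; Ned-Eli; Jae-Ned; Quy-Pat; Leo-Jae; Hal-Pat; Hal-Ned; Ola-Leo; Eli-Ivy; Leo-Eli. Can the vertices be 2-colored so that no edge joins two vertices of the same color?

Yes

A valid 2-coloring puts {Pat, Ned, Ava, Ivy, Leo} on one side and {Eli, Quy, Zed, Hal, Ola, Jae} on the other; every edge crosses between the two sides.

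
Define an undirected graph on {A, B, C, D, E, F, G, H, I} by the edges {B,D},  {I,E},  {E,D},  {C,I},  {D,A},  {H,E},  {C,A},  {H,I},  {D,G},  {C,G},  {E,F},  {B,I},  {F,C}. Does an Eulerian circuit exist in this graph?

Degrees: A:2, B:2, C:4, D:4, E:4, F:2, G:2, H:2, I:4
Every vertex has even degree and the edges form a single connected piece, so an Eulerian circuit exists.

Yes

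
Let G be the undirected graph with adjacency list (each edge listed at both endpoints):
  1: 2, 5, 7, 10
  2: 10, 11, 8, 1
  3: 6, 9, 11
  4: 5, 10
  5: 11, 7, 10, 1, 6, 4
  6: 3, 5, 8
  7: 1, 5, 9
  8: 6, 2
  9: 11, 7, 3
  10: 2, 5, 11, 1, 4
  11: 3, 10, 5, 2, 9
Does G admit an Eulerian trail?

No

Degrees: 1:4, 2:4, 3:3, 4:2, 5:6, 6:3, 7:3, 8:2, 9:3, 10:5, 11:5
Odd-degree vertices: 3, 6, 7, 9, 10, 11 (6 total).
With 6 odd-degree vertices (more than two), no single trail can use every edge.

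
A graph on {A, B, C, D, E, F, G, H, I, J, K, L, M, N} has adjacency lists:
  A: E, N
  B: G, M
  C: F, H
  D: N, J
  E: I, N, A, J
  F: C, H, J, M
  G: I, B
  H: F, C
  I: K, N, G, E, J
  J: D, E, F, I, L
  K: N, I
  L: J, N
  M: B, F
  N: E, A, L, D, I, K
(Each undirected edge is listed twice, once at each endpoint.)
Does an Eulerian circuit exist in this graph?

Degrees: A:2, B:2, C:2, D:2, E:4, F:4, G:2, H:2, I:5, J:5, K:2, L:2, M:2, N:6
I, J have odd degree; an Eulerian circuit needs every degree to be even, so none exists.

No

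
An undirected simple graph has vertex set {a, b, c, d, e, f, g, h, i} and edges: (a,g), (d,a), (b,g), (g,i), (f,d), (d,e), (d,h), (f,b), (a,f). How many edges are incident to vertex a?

3

Neighbors of a: d, f, g.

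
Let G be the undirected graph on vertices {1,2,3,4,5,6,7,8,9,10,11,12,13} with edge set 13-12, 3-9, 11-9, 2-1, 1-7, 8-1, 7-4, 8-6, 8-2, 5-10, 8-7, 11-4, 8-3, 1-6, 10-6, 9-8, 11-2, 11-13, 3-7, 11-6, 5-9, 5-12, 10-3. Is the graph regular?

No

Degrees: 1:4, 2:3, 3:4, 4:2, 5:3, 6:4, 7:4, 8:6, 9:4, 10:3, 11:5, 12:2, 13:2
Vertex 4 has degree 2 while 8 has degree 6, so the graph is not regular.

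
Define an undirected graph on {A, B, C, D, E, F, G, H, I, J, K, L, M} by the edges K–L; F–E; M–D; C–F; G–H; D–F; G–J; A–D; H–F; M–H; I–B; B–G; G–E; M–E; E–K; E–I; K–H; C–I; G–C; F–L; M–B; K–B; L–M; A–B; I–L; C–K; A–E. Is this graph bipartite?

A valid 2-coloring puts {B, C, D, E, H, J, L} on one side and {A, F, G, I, K, M} on the other; every edge crosses between the two sides.

Yes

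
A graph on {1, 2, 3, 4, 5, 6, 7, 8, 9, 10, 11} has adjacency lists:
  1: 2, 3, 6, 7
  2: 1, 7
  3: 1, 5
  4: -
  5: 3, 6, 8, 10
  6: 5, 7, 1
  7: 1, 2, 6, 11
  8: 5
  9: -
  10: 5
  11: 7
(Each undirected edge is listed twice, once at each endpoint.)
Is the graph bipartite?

No

The cycle 6-1-7-6 has length 3, which is odd, so the graph is not bipartite.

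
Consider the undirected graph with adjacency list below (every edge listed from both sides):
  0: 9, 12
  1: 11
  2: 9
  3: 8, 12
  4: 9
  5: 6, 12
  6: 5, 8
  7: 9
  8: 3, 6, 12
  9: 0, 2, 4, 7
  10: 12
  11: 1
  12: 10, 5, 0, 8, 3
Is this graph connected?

No

Component: {1, 11}
Component: {0, 2, 3, 4, 5, 6, 7, 8, 9, 10, 12}
No edge joins these 2 groups, so the graph is disconnected.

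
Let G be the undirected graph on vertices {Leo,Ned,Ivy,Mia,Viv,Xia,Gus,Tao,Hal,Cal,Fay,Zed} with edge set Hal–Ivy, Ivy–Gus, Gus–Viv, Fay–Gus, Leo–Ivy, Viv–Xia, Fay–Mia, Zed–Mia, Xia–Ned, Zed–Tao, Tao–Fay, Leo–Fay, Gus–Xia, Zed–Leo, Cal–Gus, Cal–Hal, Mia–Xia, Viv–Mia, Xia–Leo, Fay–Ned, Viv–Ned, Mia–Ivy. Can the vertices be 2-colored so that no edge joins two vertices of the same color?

Ned-Viv-Xia-Ned is an odd cycle (length 3), and a bipartite graph can contain only even cycles.

No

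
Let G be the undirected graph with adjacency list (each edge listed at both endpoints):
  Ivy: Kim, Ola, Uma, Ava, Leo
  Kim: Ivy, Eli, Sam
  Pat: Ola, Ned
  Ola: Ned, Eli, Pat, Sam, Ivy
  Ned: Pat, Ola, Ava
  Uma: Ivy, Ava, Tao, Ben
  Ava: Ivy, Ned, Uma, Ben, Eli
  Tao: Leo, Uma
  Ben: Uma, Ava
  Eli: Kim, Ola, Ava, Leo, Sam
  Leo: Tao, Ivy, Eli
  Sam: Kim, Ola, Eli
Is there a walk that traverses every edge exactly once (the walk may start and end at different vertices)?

No

Degrees: Ivy:5, Kim:3, Pat:2, Ola:5, Ned:3, Uma:4, Ava:5, Tao:2, Ben:2, Eli:5, Leo:3, Sam:3
Odd-degree vertices: Ivy, Kim, Ola, Ned, Ava, Eli, Leo, Sam (8 total).
With 8 odd-degree vertices (more than two), no single trail can use every edge.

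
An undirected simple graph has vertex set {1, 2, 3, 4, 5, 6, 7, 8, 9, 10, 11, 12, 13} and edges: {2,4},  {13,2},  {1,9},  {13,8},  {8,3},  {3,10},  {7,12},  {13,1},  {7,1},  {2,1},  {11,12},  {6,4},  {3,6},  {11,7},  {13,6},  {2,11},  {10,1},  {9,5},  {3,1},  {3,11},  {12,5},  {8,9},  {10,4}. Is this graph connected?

Yes

Starting from 1 and exploring outward reaches every vertex (1, 7, 9, 10, 2, 13, 3, 12, 11, 5, 8, 4, 6); the graph is connected.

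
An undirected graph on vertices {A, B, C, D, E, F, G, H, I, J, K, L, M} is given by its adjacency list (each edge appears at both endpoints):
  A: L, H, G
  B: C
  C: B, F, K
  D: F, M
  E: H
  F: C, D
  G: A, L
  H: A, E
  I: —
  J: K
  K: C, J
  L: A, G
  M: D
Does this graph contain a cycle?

Yes

|V| = 13, |E| = 11, number of components = 3.
One cycle is A-L-G-A.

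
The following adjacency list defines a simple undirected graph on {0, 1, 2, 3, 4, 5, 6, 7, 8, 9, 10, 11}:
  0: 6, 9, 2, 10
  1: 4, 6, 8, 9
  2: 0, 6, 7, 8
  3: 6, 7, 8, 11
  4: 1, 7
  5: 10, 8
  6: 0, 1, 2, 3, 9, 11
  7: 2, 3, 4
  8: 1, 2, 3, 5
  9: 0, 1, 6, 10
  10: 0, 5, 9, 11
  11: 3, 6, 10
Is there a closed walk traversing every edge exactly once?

No

Degrees: 0:4, 1:4, 2:4, 3:4, 4:2, 5:2, 6:6, 7:3, 8:4, 9:4, 10:4, 11:3
7, 11 have odd degree; an Eulerian circuit needs every degree to be even, so none exists.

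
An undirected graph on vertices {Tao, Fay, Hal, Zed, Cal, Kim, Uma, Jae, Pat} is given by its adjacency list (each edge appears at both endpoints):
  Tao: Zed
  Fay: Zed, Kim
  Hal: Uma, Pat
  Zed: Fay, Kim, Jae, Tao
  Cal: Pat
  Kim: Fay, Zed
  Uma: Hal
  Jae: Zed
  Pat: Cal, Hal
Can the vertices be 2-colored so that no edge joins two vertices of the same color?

No

Kim-Fay-Zed-Kim is an odd cycle (length 3), and a bipartite graph can contain only even cycles.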